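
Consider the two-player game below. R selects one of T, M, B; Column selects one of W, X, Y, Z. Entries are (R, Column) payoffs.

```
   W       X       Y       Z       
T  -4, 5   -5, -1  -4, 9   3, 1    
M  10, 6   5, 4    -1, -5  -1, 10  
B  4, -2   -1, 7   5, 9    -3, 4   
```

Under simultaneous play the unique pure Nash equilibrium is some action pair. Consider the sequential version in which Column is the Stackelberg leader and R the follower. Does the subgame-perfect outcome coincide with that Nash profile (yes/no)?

Work backward from R's decision.
- W: R compares -4, 10, 4 and picks M; Column would get 6.
- X: R compares -5, 5, -1 and picks M; Column would get 4.
- Y: R compares -4, -1, 5 and picks B; Column would get 9.
- Z: R compares 3, -1, -3 and picks T; Column would get 1.
Maximizing over 6, 4, 9, 1, Column chooses Y. Subgame-perfect outcome: (B, Y) with payoffs (5, 9).
Now find the simultaneous Nash equilibrium.
R's best replies: W→M; X→M; Y→B; Z→T.
Column's best replies: T→Y; M→Z; B→Y.
Only (B, Y) has each player best-responding; Nash payoffs (5, 9).
Sequential outcome (B, Y) coincides with the Nash profile (B, Y).

yes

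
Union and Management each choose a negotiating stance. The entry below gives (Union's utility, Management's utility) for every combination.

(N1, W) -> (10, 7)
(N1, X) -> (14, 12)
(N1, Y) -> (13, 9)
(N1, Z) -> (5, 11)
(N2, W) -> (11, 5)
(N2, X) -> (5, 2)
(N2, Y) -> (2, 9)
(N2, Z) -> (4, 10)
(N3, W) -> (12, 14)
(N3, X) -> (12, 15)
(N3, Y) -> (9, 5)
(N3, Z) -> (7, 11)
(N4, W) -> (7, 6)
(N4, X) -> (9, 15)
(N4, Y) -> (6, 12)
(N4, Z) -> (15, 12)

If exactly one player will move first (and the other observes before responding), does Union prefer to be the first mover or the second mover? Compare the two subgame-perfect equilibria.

If Union leads: Management's best replies are N1→X, N2→Z, N3→X, N4→X; Union's induced payoffs 14, 4, 12, 9; outcome (N1, X), payoffs (14, 12).
If Management leads: Union's best replies are W→N3, X→N1, Y→N1, Z→N4; Management's induced payoffs 14, 12, 9, 12; outcome (N3, W), payoffs (12, 14).
Union gets 14 moving first and 12 moving second, so Union prefers to move first.

first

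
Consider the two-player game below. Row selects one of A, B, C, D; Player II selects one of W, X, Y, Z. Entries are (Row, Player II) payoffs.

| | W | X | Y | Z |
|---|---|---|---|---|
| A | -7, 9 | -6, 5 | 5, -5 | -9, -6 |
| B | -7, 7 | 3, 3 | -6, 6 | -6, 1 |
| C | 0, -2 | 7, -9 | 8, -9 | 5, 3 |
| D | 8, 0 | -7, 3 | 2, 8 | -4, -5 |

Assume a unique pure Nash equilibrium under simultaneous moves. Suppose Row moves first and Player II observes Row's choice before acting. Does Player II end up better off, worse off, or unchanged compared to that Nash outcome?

Solve by backward induction (Row leads).
- A: Player II compares 9, 5, -5, -6 and picks W; Row would get -7.
- B: Player II compares 7, 3, 6, 1 and picks W; Row would get -7.
- C: Player II compares -2, -9, -9, 3 and picks Z; Row would get 5.
- D: Player II compares 0, 3, 8, -5 and picks Y; Row would get 2.
Row's induced payoffs are -7, -7, 5, 2, so Row commits to C. Subgame-perfect outcome: (C, Z) with payoffs (5, 3).
Under simultaneous play:
Row's best replies: W→D; X→C; Y→C; Z→C.
Player II's best replies: A→W; B→W; C→Z; D→Y.
Only (C, Z) has each player best-responding; Nash payoffs (5, 3).
Player II earns 3 sequentially versus 3 at the Nash outcome: unchanged.

unchanged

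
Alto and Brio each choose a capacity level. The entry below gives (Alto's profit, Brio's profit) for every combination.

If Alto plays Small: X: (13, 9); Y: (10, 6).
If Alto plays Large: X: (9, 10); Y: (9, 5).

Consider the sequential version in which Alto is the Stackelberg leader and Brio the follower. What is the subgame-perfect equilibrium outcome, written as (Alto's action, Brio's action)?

Solve by backward induction (Alto leads).
- Small: Brio compares 9, 6 and picks X; Alto would get 13.
- Large: Brio compares 10, 5 and picks X; Alto would get 9.
Among 13, 9, the best is 13 at Small. Subgame-perfect outcome: (Small, X) with payoffs (13, 9).

(Small, X)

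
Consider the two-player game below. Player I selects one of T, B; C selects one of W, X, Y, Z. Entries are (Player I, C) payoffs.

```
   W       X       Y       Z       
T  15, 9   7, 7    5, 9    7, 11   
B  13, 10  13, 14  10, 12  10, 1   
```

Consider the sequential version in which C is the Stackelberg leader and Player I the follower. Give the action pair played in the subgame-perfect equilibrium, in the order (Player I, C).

(B, X)

Work backward from Player I's decision.
- W: Player I compares 15, 13 and picks T; C would get 9.
- X: Player I compares 7, 13 and picks B; C would get 14.
- Y: Player I compares 5, 10 and picks B; C would get 12.
- Z: Player I compares 7, 10 and picks B; C would get 1.
C's induced payoffs are 9, 14, 12, 1, so C commits to X. Subgame-perfect outcome: (B, X) with payoffs (13, 14).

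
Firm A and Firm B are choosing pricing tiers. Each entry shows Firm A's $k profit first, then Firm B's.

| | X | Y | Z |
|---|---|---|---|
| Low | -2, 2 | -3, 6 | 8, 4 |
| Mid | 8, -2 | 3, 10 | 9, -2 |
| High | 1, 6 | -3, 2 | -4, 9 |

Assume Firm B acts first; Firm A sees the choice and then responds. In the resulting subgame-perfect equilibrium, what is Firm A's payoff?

Firm A best-responds to each possible Firm B move:
- X → Firm A plays Mid (best of -2, 8, 1); Firm B gets -2.
- Y → Firm A plays Mid (best of -3, 3, -3); Firm B gets 10.
- Z → Firm A plays Mid (best of 8, 9, -4); Firm B gets -2.
Maximizing over -2, 10, -2, Firm B chooses Y. Subgame-perfect outcome: (Mid, Y) with payoffs (3, 10).

3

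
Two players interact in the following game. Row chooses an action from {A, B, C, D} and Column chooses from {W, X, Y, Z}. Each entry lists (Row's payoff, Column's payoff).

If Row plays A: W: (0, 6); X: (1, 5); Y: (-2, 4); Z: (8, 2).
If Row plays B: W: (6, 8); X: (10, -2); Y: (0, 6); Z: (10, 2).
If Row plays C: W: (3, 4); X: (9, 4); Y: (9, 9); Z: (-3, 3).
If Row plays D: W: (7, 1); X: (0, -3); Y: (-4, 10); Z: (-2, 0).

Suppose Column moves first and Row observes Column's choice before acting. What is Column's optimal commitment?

Y

Solve by backward induction (Column leads).
- W: BR = D, leader payoff 1.
- X: BR = B, leader payoff -2.
- Y: BR = C, leader payoff 9.
- Z: BR = B, leader payoff 2.
Column's induced payoffs are 1, -2, 9, 2, so Column commits to Y. Subgame-perfect outcome: (C, Y) with payoffs (9, 9).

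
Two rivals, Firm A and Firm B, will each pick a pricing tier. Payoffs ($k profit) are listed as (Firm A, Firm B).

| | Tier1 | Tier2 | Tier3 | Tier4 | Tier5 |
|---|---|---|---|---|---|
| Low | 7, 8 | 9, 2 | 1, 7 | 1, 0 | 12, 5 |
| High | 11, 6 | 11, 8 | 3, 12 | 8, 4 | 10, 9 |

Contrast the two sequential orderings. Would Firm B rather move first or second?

first

If Firm A leads: Firm B's best replies are Low→Tier1, High→Tier3; Firm A's induced payoffs 7, 3; outcome (Low, Tier1), payoffs (7, 8).
If Firm B leads: Firm A's best replies are Tier1→High, Tier2→High, Tier3→High, Tier4→High, Tier5→Low; Firm B's induced payoffs 6, 8, 12, 4, 5; outcome (High, Tier3), payoffs (3, 12).
Firm B gets 12 moving first and 8 moving second, so Firm B prefers to move first.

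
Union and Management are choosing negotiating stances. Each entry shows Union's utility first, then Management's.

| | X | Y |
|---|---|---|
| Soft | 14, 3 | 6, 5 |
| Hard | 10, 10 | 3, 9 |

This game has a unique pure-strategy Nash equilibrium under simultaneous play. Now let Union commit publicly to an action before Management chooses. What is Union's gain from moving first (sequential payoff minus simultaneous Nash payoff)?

Management best-responds to each possible Union move:
- Soft: Management compares 3, 5 and picks Y; Union would get 6.
- Hard: Management compares 10, 9 and picks X; Union would get 10.
Union's induced payoffs are 6, 10, so Union commits to Hard. Subgame-perfect outcome: (Hard, X) with payoffs (10, 10).
Now find the simultaneous Nash equilibrium.
Union's best replies: X→Soft; Y→Soft.
Management's best replies: Soft→Y; Hard→X.
The unique mutual best reply is (Soft, Y), giving (6, 5).
Union's commitment gain: 10 − 6 = 4.

4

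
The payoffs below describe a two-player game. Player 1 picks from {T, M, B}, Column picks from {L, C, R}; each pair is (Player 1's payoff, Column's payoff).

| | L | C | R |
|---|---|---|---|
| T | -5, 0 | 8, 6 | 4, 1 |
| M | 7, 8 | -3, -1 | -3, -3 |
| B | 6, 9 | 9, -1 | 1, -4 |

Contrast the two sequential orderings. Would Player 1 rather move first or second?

first

If Player 1 leads: Column's best replies are T→C, M→L, B→L; Player 1's induced payoffs 8, 7, 6; outcome (T, C), payoffs (8, 6).
If Column leads: Player 1's best replies are L→M, C→B, R→T; Column's induced payoffs 8, -1, 1; outcome (M, L), payoffs (7, 8).
Player 1 gets 8 moving first and 7 moving second, so Player 1 prefers to move first.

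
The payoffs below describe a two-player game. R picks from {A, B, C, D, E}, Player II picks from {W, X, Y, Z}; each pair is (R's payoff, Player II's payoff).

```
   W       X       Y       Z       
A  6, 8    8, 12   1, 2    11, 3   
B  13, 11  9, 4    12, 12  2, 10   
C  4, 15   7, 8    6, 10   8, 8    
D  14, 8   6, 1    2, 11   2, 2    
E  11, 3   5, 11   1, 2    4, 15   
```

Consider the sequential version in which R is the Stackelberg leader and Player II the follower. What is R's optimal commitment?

Solve by backward induction (R leads).
- A → Player II plays X (best of 8, 12, 2, 3); R gets 8.
- B → Player II plays Y (best of 11, 4, 12, 10); R gets 12.
- C → Player II plays W (best of 15, 8, 10, 8); R gets 4.
- D → Player II plays Y (best of 8, 1, 11, 2); R gets 2.
- E → Player II plays Z (best of 3, 11, 2, 15); R gets 4.
Among 8, 12, 4, 2, 4, the best is 12 at B. Subgame-perfect outcome: (B, Y) with payoffs (12, 12).

B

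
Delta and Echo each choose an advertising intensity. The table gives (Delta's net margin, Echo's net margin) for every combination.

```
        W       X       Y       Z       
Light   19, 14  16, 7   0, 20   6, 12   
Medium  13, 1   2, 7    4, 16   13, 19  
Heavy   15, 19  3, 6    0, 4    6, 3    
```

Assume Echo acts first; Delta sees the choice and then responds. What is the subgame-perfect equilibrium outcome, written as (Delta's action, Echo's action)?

(Medium, Z)

Work backward from Delta's decision.
- W: BR = Light, leader payoff 14.
- X: BR = Light, leader payoff 7.
- Y: BR = Medium, leader payoff 16.
- Z: BR = Medium, leader payoff 19.
Among 14, 7, 16, 19, the best is 19 at Z. Subgame-perfect outcome: (Medium, Z) with payoffs (13, 19).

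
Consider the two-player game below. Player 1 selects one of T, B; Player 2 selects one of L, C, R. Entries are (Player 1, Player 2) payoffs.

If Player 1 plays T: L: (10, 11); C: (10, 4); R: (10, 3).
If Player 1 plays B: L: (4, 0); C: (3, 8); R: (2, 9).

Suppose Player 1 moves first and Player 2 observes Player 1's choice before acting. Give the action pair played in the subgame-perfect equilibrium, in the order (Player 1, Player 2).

Player 2 best-responds to each possible Player 1 move:
- T: Player 2 compares 11, 4, 3 and picks L; Player 1 would get 10.
- B: Player 2 compares 0, 8, 9 and picks R; Player 1 would get 2.
Maximizing over 10, 2, Player 1 chooses T. Subgame-perfect outcome: (T, L) with payoffs (10, 11).

(T, L)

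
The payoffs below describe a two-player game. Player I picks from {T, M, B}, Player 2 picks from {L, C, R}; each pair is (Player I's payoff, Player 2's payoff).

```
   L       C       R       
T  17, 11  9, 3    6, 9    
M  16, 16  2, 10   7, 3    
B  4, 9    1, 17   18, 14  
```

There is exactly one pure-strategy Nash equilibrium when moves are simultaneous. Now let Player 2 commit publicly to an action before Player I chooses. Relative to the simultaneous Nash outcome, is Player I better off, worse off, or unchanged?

Player I best-responds to each possible Player 2 move:
- L: Player I compares 17, 16, 4 and picks T; Player 2 would get 11.
- C: Player I compares 9, 2, 1 and picks T; Player 2 would get 3.
- R: Player I compares 6, 7, 18 and picks B; Player 2 would get 14.
Among 11, 3, 14, the best is 14 at R. Subgame-perfect outcome: (B, R) with payoffs (18, 14).
Now find the simultaneous Nash equilibrium.
Player I's best replies: L→T; C→T; R→B.
Player 2's best replies: T→L; M→L; B→C.
The unique mutual best reply is (T, L), giving (17, 11).
Player I earns 18 sequentially versus 17 at the Nash outcome: better off.

better off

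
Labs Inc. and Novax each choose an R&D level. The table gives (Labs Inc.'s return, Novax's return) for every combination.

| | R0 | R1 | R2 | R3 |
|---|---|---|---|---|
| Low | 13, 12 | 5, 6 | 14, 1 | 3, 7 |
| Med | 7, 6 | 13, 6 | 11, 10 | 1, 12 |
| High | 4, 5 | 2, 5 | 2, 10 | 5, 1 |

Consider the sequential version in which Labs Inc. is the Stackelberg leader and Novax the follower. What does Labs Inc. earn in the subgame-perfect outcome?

13

Backward induction with Labs Inc. moving first.
- Low → Novax plays R0 (best of 12, 6, 1, 7); Labs Inc. gets 13.
- Med → Novax plays R3 (best of 6, 6, 10, 12); Labs Inc. gets 1.
- High → Novax plays R2 (best of 5, 5, 10, 1); Labs Inc. gets 2.
Among 13, 1, 2, the best is 13 at Low. Subgame-perfect outcome: (Low, R0) with payoffs (13, 12).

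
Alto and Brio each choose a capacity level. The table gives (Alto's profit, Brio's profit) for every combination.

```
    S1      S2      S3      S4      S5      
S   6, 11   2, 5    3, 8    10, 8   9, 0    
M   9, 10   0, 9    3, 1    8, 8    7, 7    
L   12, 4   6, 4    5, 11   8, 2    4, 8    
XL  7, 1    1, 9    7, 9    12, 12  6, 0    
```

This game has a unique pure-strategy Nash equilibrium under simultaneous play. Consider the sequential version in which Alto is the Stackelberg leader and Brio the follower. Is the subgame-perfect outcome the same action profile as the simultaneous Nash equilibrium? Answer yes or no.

yes

Brio best-responds to each possible Alto move:
- S: BR = S1, leader payoff 6.
- M: BR = S1, leader payoff 9.
- L: BR = S3, leader payoff 5.
- XL: BR = S4, leader payoff 12.
Among 6, 9, 5, 12, the best is 12 at XL. Subgame-perfect outcome: (XL, S4) with payoffs (12, 12).
Now find the simultaneous Nash equilibrium.
Alto's best replies: S1→L; S2→L; S3→XL; S4→XL; S5→S.
Brio's best replies: S→S1; M→S1; L→S3; XL→S4.
The unique mutual best reply is (XL, S4), giving (12, 12).
Sequential outcome (XL, S4) coincides with the Nash profile (XL, S4).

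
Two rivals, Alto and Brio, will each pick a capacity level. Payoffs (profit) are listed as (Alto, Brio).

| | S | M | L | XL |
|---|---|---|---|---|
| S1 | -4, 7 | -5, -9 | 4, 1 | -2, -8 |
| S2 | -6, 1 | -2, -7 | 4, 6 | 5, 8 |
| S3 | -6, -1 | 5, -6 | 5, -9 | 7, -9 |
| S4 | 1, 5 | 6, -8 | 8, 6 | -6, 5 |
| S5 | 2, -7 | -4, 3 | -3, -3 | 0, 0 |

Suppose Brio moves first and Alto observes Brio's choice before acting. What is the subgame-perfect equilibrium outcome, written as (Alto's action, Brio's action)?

Alto best-responds to each possible Brio move:
- S → Alto plays S5 (best of -4, -6, -6, 1, 2); Brio gets -7.
- M → Alto plays S4 (best of -5, -2, 5, 6, -4); Brio gets -8.
- L → Alto plays S4 (best of 4, 4, 5, 8, -3); Brio gets 6.
- XL → Alto plays S3 (best of -2, 5, 7, -6, 0); Brio gets -9.
Maximizing over -7, -8, 6, -9, Brio chooses L. Subgame-perfect outcome: (S4, L) with payoffs (8, 6).

(S4, L)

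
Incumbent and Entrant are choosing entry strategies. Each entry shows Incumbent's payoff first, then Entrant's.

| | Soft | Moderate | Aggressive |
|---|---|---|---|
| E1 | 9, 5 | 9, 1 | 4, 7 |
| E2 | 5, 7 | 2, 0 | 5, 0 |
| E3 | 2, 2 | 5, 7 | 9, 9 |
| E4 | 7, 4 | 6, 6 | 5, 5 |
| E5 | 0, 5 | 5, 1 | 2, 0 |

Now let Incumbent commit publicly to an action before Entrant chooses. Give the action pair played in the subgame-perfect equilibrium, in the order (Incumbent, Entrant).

Solve by backward induction (Incumbent leads).
- E1: Entrant compares 5, 1, 7 and picks Aggressive; Incumbent would get 4.
- E2: Entrant compares 7, 0, 0 and picks Soft; Incumbent would get 5.
- E3: Entrant compares 2, 7, 9 and picks Aggressive; Incumbent would get 9.
- E4: Entrant compares 4, 6, 5 and picks Moderate; Incumbent would get 6.
- E5: Entrant compares 5, 1, 0 and picks Soft; Incumbent would get 0.
Incumbent's induced payoffs are 4, 5, 9, 6, 0, so Incumbent commits to E3. Subgame-perfect outcome: (E3, Aggressive) with payoffs (9, 9).

(E3, Aggressive)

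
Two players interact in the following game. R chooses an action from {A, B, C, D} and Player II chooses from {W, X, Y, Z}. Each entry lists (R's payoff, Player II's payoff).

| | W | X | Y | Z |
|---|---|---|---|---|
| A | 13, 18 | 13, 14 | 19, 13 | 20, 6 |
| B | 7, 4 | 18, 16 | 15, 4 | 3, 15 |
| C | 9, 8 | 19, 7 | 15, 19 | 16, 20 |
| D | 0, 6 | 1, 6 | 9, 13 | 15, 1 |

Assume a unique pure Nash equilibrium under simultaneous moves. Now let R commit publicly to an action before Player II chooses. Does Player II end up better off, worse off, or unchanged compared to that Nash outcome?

worse off

Backward induction with R moving first.
- A → Player II plays W (best of 18, 14, 13, 6); R gets 13.
- B → Player II plays X (best of 4, 16, 4, 15); R gets 18.
- C → Player II plays Z (best of 8, 7, 19, 20); R gets 16.
- D → Player II plays Y (best of 6, 6, 13, 1); R gets 9.
Among 13, 18, 16, 9, the best is 18 at B. Subgame-perfect outcome: (B, X) with payoffs (18, 16).
Now find the simultaneous Nash equilibrium.
R's best replies: W→A; X→C; Y→A; Z→A.
Player II's best replies: A→W; B→X; C→Z; D→Y.
The unique mutual best reply is (A, W), giving (13, 18).
Player II earns 16 sequentially versus 18 at the Nash outcome: worse off.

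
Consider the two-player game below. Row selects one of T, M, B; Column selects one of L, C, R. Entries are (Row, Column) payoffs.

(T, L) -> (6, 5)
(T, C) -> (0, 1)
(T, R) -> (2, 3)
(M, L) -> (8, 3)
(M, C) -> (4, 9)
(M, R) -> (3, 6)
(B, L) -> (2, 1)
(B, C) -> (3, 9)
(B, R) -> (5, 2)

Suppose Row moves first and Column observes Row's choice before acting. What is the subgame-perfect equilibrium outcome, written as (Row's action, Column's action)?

Column best-responds to each possible Row move:
- T: Column compares 5, 1, 3 and picks L; Row would get 6.
- M: Column compares 3, 9, 6 and picks C; Row would get 4.
- B: Column compares 1, 9, 2 and picks C; Row would get 3.
Row's induced payoffs are 6, 4, 3, so Row commits to T. Subgame-perfect outcome: (T, L) with payoffs (6, 5).

(T, L)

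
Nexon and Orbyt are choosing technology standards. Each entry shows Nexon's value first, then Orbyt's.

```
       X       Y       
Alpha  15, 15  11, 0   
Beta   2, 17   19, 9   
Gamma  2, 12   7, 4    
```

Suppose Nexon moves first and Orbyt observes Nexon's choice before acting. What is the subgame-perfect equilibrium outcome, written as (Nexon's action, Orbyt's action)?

Work backward from Orbyt's decision.
- Alpha → Orbyt plays X (best of 15, 0); Nexon gets 15.
- Beta → Orbyt plays X (best of 17, 9); Nexon gets 2.
- Gamma → Orbyt plays X (best of 12, 4); Nexon gets 2.
Among 15, 2, 2, the best is 15 at Alpha. Subgame-perfect outcome: (Alpha, X) with payoffs (15, 15).

(Alpha, X)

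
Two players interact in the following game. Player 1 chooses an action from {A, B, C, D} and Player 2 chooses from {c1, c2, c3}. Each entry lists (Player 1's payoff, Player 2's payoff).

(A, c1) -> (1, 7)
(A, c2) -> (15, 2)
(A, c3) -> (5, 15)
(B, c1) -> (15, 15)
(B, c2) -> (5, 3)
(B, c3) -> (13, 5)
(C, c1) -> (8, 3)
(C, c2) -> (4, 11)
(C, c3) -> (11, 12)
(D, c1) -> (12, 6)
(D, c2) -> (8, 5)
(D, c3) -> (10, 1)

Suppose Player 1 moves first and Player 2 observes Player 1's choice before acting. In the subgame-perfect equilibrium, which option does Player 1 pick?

B

Player 2 best-responds to each possible Player 1 move:
- A → Player 2 plays c3 (best of 7, 2, 15); Player 1 gets 5.
- B → Player 2 plays c1 (best of 15, 3, 5); Player 1 gets 15.
- C → Player 2 plays c3 (best of 3, 11, 12); Player 1 gets 11.
- D → Player 2 plays c1 (best of 6, 5, 1); Player 1 gets 12.
Maximizing over 5, 15, 11, 12, Player 1 chooses B. Subgame-perfect outcome: (B, c1) with payoffs (15, 15).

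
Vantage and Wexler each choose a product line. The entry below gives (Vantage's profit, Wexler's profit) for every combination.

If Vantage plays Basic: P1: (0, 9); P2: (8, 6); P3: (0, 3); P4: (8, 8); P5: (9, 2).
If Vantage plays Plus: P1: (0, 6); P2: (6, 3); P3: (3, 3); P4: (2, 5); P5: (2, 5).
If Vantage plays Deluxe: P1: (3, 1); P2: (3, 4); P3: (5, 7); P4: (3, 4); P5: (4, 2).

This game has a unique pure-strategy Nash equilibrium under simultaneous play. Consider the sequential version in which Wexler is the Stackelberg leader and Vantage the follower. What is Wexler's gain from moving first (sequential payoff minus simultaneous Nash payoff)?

1

Vantage best-responds to each possible Wexler move:
- P1: Vantage compares 0, 0, 3 and picks Deluxe; Wexler would get 1.
- P2: Vantage compares 8, 6, 3 and picks Basic; Wexler would get 6.
- P3: Vantage compares 0, 3, 5 and picks Deluxe; Wexler would get 7.
- P4: Vantage compares 8, 2, 3 and picks Basic; Wexler would get 8.
- P5: Vantage compares 9, 2, 4 and picks Basic; Wexler would get 2.
Wexler's induced payoffs are 1, 6, 7, 8, 2, so Wexler commits to P4. Subgame-perfect outcome: (Basic, P4) with payoffs (8, 8).
For the simultaneous game, intersect best replies.
Vantage's best replies: P1→Deluxe; P2→Basic; P3→Deluxe; P4→Basic; P5→Basic.
Wexler's best replies: Basic→P1; Plus→P1; Deluxe→P3.
The unique mutual best reply is (Deluxe, P3), giving (5, 7).
Wexler's commitment gain: 8 − 7 = 1.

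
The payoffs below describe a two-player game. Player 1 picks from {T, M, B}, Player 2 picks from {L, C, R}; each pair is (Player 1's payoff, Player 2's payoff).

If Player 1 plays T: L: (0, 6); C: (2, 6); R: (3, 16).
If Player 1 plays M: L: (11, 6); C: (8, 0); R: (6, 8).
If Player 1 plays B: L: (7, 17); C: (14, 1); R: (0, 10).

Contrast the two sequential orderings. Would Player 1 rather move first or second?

first

If Player 1 leads: Player 2's best replies are T→R, M→R, B→L; Player 1's induced payoffs 3, 6, 7; outcome (B, L), payoffs (7, 17).
If Player 2 leads: Player 1's best replies are L→M, C→B, R→M; Player 2's induced payoffs 6, 1, 8; outcome (M, R), payoffs (6, 8).
Player 1 gets 7 moving first and 6 moving second, so Player 1 prefers to move first.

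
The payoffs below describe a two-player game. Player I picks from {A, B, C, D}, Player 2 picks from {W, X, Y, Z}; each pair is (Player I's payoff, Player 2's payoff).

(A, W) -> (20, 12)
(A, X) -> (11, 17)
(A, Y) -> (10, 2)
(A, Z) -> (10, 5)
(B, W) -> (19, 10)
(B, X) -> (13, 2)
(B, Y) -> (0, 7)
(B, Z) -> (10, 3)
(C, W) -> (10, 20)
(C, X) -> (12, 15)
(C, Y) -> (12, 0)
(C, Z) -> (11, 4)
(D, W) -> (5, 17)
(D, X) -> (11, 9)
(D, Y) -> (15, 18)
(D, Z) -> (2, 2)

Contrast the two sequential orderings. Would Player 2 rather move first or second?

If Player I leads: Player 2's best replies are A→X, B→W, C→W, D→Y; Player I's induced payoffs 11, 19, 10, 15; outcome (B, W), payoffs (19, 10).
If Player 2 leads: Player I's best replies are W→A, X→B, Y→D, Z→C; Player 2's induced payoffs 12, 2, 18, 4; outcome (D, Y), payoffs (15, 18).
Player 2 gets 18 moving first and 10 moving second, so Player 2 prefers to move first.

first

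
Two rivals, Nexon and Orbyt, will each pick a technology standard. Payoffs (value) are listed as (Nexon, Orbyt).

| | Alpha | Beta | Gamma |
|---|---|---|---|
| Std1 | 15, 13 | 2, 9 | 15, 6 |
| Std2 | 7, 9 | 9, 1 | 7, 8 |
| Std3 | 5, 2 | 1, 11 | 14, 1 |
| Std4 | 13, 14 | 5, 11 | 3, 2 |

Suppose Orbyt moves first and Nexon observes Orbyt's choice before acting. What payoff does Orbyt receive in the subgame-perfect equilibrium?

13

Backward induction with Orbyt moving first.
- Alpha: Nexon compares 15, 7, 5, 13 and picks Std1; Orbyt would get 13.
- Beta: Nexon compares 2, 9, 1, 5 and picks Std2; Orbyt would get 1.
- Gamma: Nexon compares 15, 7, 14, 3 and picks Std1; Orbyt would get 6.
Among 13, 1, 6, the best is 13 at Alpha. Subgame-perfect outcome: (Std1, Alpha) with payoffs (15, 13).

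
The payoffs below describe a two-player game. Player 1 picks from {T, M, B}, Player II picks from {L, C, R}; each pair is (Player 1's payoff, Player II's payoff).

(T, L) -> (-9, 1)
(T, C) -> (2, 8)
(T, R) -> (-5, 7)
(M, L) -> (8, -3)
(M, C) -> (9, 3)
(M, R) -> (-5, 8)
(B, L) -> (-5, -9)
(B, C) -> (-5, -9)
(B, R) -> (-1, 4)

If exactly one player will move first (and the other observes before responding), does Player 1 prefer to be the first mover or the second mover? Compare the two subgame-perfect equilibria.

If Player 1 leads: Player II's best replies are T→C, M→R, B→R; Player 1's induced payoffs 2, -5, -1; outcome (T, C), payoffs (2, 8).
If Player II leads: Player 1's best replies are L→M, C→M, R→B; Player II's induced payoffs -3, 3, 4; outcome (B, R), payoffs (-1, 4).
Player 1 gets 2 moving first and -1 moving second, so Player 1 prefers to move first.

first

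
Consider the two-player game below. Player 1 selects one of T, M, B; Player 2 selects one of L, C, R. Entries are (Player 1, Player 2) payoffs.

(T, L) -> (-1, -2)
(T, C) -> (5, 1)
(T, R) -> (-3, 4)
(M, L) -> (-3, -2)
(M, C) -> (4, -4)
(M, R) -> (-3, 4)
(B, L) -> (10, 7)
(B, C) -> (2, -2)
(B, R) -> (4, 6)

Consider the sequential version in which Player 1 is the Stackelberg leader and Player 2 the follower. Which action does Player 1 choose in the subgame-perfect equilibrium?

B

Solve by backward induction (Player 1 leads).
- T: BR = R, leader payoff -3.
- M: BR = R, leader payoff -3.
- B: BR = L, leader payoff 10.
Maximizing over -3, -3, 10, Player 1 chooses B. Subgame-perfect outcome: (B, L) with payoffs (10, 7).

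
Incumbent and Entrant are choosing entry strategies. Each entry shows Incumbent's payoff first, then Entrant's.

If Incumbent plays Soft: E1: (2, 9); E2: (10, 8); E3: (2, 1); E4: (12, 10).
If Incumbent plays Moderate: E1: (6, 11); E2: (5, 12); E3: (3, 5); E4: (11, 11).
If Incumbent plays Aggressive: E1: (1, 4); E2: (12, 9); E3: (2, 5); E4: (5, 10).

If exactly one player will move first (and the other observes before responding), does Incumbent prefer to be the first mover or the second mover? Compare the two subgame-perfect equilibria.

first

If Incumbent leads: Entrant's best replies are Soft→E4, Moderate→E2, Aggressive→E4; Incumbent's induced payoffs 12, 5, 5; outcome (Soft, E4), payoffs (12, 10).
If Entrant leads: Incumbent's best replies are E1→Moderate, E2→Aggressive, E3→Moderate, E4→Soft; Entrant's induced payoffs 11, 9, 5, 10; outcome (Moderate, E1), payoffs (6, 11).
Incumbent gets 12 moving first and 6 moving second, so Incumbent prefers to move first.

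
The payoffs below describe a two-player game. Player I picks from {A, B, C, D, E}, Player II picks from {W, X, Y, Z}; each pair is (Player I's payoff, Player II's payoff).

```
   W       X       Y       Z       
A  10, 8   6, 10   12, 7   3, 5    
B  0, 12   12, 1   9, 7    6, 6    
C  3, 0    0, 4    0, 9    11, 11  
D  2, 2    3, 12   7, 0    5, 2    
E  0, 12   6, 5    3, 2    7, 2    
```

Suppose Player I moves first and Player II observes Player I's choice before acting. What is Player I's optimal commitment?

Backward induction with Player I moving first.
- A → Player II plays X (best of 8, 10, 7, 5); Player I gets 6.
- B → Player II plays W (best of 12, 1, 7, 6); Player I gets 0.
- C → Player II plays Z (best of 0, 4, 9, 11); Player I gets 11.
- D → Player II plays X (best of 2, 12, 0, 2); Player I gets 3.
- E → Player II plays W (best of 12, 5, 2, 2); Player I gets 0.
Among 6, 0, 11, 3, 0, the best is 11 at C. Subgame-perfect outcome: (C, Z) with payoffs (11, 11).

C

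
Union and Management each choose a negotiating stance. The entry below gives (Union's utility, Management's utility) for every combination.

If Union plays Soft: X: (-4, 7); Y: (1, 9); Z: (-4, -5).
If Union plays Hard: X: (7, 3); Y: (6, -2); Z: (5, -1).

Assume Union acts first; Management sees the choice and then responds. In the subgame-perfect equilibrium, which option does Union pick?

Hard

Work backward from Management's decision.
- Soft → Management plays Y (best of 7, 9, -5); Union gets 1.
- Hard → Management plays X (best of 3, -2, -1); Union gets 7.
Maximizing over 1, 7, Union chooses Hard. Subgame-perfect outcome: (Hard, X) with payoffs (7, 3).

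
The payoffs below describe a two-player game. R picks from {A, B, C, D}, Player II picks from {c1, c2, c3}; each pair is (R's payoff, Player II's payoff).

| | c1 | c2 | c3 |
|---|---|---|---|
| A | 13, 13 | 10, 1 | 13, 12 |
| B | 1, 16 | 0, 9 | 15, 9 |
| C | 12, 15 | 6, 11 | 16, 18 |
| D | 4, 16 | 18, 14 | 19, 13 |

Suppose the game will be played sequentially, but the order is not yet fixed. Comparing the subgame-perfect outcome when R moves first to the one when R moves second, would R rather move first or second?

second

If R leads: Player II's best replies are A→c1, B→c1, C→c3, D→c1; R's induced payoffs 13, 1, 16, 4; outcome (C, c3), payoffs (16, 18).
If Player II leads: R's best replies are c1→A, c2→D, c3→D; Player II's induced payoffs 13, 14, 13; outcome (D, c2), payoffs (18, 14).
R gets 16 moving first and 18 moving second, so R prefers to move second.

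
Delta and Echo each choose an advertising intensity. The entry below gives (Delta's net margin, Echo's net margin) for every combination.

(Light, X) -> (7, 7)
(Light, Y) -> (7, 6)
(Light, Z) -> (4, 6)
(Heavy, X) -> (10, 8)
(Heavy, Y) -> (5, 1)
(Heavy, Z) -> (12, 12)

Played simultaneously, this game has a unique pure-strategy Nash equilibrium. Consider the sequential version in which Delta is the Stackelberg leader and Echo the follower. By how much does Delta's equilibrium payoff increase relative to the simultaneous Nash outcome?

Solve by backward induction (Delta leads).
- Light → Echo plays X (best of 7, 6, 6); Delta gets 7.
- Heavy → Echo plays Z (best of 8, 1, 12); Delta gets 12.
Maximizing over 7, 12, Delta chooses Heavy. Subgame-perfect outcome: (Heavy, Z) with payoffs (12, 12).
For the simultaneous game, intersect best replies.
Delta's best replies: X→Heavy; Y→Light; Z→Heavy.
Echo's best replies: Light→X; Heavy→Z.
Only (Heavy, Z) has each player best-responding; Nash payoffs (12, 12).
Delta's commitment gain: 12 − 12 = 0.

0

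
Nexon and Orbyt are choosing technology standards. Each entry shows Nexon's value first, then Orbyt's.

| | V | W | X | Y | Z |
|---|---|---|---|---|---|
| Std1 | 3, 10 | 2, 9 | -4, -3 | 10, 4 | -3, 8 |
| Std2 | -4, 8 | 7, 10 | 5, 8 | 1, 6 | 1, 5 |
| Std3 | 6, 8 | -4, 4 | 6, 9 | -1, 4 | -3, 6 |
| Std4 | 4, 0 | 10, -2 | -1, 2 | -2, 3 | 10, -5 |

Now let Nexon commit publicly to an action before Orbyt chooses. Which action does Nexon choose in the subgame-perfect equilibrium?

Orbyt best-responds to each possible Nexon move:
- Std1 → Orbyt plays V (best of 10, 9, -3, 4, 8); Nexon gets 3.
- Std2 → Orbyt plays W (best of 8, 10, 8, 6, 5); Nexon gets 7.
- Std3 → Orbyt plays X (best of 8, 4, 9, 4, 6); Nexon gets 6.
- Std4 → Orbyt plays Y (best of 0, -2, 2, 3, -5); Nexon gets -2.
Maximizing over 3, 7, 6, -2, Nexon chooses Std2. Subgame-perfect outcome: (Std2, W) with payoffs (7, 10).

Std2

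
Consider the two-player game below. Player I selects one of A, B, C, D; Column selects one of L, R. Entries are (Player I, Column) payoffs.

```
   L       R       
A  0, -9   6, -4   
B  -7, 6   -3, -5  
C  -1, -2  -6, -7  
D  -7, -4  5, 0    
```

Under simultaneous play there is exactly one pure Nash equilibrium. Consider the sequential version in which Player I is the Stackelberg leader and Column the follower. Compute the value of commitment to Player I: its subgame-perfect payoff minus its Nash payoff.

0

Backward induction with Player I moving first.
- A: Column compares -9, -4 and picks R; Player I would get 6.
- B: Column compares 6, -5 and picks L; Player I would get -7.
- C: Column compares -2, -7 and picks L; Player I would get -1.
- D: Column compares -4, 0 and picks R; Player I would get 5.
Maximizing over 6, -7, -1, 5, Player I chooses A. Subgame-perfect outcome: (A, R) with payoffs (6, -4).
Now find the simultaneous Nash equilibrium.
Player I's best replies: L→A; R→A.
Column's best replies: A→R; B→L; C→L; D→R.
The unique mutual best reply is (A, R), giving (6, -4).
Player I's commitment gain: 6 − 6 = 0.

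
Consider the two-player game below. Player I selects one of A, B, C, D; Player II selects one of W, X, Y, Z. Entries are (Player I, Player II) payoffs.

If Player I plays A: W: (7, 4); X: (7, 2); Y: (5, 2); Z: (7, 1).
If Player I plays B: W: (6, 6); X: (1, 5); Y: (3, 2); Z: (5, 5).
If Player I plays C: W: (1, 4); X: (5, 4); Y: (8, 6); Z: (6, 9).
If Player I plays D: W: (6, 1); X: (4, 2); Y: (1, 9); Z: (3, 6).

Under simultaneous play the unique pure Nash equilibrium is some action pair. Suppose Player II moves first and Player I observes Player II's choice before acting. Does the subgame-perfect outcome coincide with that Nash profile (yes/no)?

Backward induction with Player II moving first.
- W: BR = A, leader payoff 4.
- X: BR = A, leader payoff 2.
- Y: BR = C, leader payoff 6.
- Z: BR = A, leader payoff 1.
Among 4, 2, 6, 1, the best is 6 at Y. Subgame-perfect outcome: (C, Y) with payoffs (8, 6).
Now find the simultaneous Nash equilibrium.
Player I's best replies: W→A; X→A; Y→C; Z→A.
Player II's best replies: A→W; B→W; C→Z; D→Y.
The unique mutual best reply is (A, W), giving (7, 4).
Sequential outcome (C, Y) differs from the Nash profile (A, W).

no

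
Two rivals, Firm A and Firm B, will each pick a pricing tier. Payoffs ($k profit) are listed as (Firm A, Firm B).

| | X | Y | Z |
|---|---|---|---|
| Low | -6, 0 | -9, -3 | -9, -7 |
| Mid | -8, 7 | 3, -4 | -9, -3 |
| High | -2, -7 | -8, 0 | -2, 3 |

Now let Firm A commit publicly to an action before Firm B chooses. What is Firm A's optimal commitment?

Work backward from Firm B's decision.
- Low: Firm B compares 0, -3, -7 and picks X; Firm A would get -6.
- Mid: Firm B compares 7, -4, -3 and picks X; Firm A would get -8.
- High: Firm B compares -7, 0, 3 and picks Z; Firm A would get -2.
Firm A's induced payoffs are -6, -8, -2, so Firm A commits to High. Subgame-perfect outcome: (High, Z) with payoffs (-2, 3).

High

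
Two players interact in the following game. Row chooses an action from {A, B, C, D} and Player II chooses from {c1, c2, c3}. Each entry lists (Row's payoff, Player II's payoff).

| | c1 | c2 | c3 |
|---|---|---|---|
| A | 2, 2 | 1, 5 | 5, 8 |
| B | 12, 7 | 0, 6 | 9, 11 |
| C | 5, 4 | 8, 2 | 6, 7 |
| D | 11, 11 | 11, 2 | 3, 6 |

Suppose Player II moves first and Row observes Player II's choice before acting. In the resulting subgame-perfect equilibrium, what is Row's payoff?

Solve by backward induction (Player II leads).
- c1: BR = B, leader payoff 7.
- c2: BR = D, leader payoff 2.
- c3: BR = B, leader payoff 11.
Player II's induced payoffs are 7, 2, 11, so Player II commits to c3. Subgame-perfect outcome: (B, c3) with payoffs (9, 11).

9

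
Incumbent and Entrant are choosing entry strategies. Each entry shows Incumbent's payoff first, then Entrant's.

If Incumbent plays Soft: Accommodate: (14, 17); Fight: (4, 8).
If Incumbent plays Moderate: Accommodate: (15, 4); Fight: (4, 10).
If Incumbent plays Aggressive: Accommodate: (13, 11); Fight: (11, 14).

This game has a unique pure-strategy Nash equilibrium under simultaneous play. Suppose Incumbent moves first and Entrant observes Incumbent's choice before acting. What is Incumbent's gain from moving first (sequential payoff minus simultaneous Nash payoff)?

Work backward from Entrant's decision.
- Soft: Entrant compares 17, 8 and picks Accommodate; Incumbent would get 14.
- Moderate: Entrant compares 4, 10 and picks Fight; Incumbent would get 4.
- Aggressive: Entrant compares 11, 14 and picks Fight; Incumbent would get 11.
Maximizing over 14, 4, 11, Incumbent chooses Soft. Subgame-perfect outcome: (Soft, Accommodate) with payoffs (14, 17).
For the simultaneous game, intersect best replies.
Incumbent's best replies: Accommodate→Moderate; Fight→Aggressive.
Entrant's best replies: Soft→Accommodate; Moderate→Fight; Aggressive→Fight.
Only (Aggressive, Fight) has each player best-responding; Nash payoffs (11, 14).
Incumbent's commitment gain: 14 − 11 = 3.

3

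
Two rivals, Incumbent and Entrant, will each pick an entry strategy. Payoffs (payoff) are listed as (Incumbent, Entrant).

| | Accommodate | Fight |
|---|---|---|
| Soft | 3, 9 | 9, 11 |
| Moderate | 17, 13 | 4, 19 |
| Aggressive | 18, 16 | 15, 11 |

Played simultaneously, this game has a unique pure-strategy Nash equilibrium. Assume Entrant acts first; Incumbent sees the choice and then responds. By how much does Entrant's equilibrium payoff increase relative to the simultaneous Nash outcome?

Backward induction with Entrant moving first.
- Accommodate: Incumbent compares 3, 17, 18 and picks Aggressive; Entrant would get 16.
- Fight: Incumbent compares 9, 4, 15 and picks Aggressive; Entrant would get 11.
Entrant's induced payoffs are 16, 11, so Entrant commits to Accommodate. Subgame-perfect outcome: (Aggressive, Accommodate) with payoffs (18, 16).
For the simultaneous game, intersect best replies.
Incumbent's best replies: Accommodate→Aggressive; Fight→Aggressive.
Entrant's best replies: Soft→Fight; Moderate→Fight; Aggressive→Accommodate.
The unique mutual best reply is (Aggressive, Accommodate), giving (18, 16).
Entrant's commitment gain: 16 − 16 = 0.

0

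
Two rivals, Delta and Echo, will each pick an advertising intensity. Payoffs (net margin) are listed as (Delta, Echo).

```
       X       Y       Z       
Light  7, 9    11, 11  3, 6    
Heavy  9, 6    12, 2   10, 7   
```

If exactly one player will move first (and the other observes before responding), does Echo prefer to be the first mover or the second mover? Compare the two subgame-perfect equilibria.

If Delta leads: Echo's best replies are Light→Y, Heavy→Z; Delta's induced payoffs 11, 10; outcome (Light, Y), payoffs (11, 11).
If Echo leads: Delta's best replies are X→Heavy, Y→Heavy, Z→Heavy; Echo's induced payoffs 6, 2, 7; outcome (Heavy, Z), payoffs (10, 7).
Echo gets 7 moving first and 11 moving second, so Echo prefers to move second.

second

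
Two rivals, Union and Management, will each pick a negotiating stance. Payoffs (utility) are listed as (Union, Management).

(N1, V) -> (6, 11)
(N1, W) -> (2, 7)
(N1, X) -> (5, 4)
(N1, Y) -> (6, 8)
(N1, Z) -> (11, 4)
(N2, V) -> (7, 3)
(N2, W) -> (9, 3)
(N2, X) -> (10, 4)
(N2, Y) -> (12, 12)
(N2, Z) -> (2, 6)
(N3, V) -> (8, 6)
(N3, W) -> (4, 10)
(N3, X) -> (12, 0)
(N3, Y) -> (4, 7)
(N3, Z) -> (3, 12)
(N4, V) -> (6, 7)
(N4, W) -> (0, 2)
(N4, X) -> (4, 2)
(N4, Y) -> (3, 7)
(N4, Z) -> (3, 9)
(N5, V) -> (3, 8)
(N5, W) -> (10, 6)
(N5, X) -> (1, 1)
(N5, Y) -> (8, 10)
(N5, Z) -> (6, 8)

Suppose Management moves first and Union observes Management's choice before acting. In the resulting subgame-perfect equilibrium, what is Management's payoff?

12

Backward induction with Management moving first.
- V: Union compares 6, 7, 8, 6, 3 and picks N3; Management would get 6.
- W: Union compares 2, 9, 4, 0, 10 and picks N5; Management would get 6.
- X: Union compares 5, 10, 12, 4, 1 and picks N3; Management would get 0.
- Y: Union compares 6, 12, 4, 3, 8 and picks N2; Management would get 12.
- Z: Union compares 11, 2, 3, 3, 6 and picks N1; Management would get 4.
Management's induced payoffs are 6, 6, 0, 12, 4, so Management commits to Y. Subgame-perfect outcome: (N2, Y) with payoffs (12, 12).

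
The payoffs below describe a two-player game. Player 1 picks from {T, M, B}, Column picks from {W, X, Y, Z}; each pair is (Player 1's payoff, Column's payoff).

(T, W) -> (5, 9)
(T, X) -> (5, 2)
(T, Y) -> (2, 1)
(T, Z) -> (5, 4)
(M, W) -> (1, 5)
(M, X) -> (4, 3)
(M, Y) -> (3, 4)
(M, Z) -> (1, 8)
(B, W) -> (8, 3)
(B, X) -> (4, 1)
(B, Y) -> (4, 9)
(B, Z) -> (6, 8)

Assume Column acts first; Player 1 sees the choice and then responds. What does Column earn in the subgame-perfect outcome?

Player 1 best-responds to each possible Column move:
- W: BR = B, leader payoff 3.
- X: BR = T, leader payoff 2.
- Y: BR = B, leader payoff 9.
- Z: BR = B, leader payoff 8.
Among 3, 2, 9, 8, the best is 9 at Y. Subgame-perfect outcome: (B, Y) with payoffs (4, 9).

9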